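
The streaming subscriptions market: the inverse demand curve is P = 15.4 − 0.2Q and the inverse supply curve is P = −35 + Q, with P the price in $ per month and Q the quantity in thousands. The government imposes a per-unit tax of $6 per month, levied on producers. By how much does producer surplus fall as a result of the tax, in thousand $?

Inverting to Q(P) form: Qd = 77 − 5P; Qs = P + 35.
Before the tax: set 77 − 5P = P + 35 → P* = $7, Q* = 42.
With the tax collected from producers, supply shifts: Qs = (P − 6) + 35.
New equilibrium: buyers pay $8, producers receive $2, Q = 37. (Wedge: Pb − Ps = 6.)
ΔPS is the trapezoid between Q = 37 and Q = 42 of height $5: ½ · (42 + 37) · 5 = $197.5.

Producer surplus falls by $197.5 thousand.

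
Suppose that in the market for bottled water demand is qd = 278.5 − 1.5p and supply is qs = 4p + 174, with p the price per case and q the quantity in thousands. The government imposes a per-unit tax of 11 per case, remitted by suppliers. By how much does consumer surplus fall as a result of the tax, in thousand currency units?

Without the tax, 278.5 − 1.5p = 4p + 174 gives 5.5p = 104.5, so p* = 19 and q* = 250.
With the tax collected from suppliers, supply shifts: qs = 4(p − 11) + 174.
New equilibrium: consumers pay 27, suppliers receive 16, q = 238. (Wedge: pb − ps = 11.)
ΔCS is the trapezoid between Q = 238 and Q = 250 of height 8: ½ · (250 + 238) · 8 = 1952.

Consumer surplus falls by 1952 thousand.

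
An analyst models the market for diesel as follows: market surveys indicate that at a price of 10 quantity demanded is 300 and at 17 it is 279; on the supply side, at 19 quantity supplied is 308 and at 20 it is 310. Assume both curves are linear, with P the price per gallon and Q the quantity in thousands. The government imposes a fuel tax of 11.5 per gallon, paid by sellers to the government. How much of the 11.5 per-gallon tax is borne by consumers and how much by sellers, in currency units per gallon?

Consumers bear 4.6 per gallon; sellers bear 6.9 per gallon.

Demand slope: (279 − 300)/(17 − 10) = -3, so Qd = 330 − 3P.
Supply slope: (310 − 308)/(20 − 19) = 2, so Qs = 2P + 270.
Without the tax, 330 − 3P = 2P + 270 gives 5P = 60, so P* = 12 and Q* = 294.
With the tax collected from sellers, supply shifts: Qs = 2(P − 11.5) + 270.
New equilibrium: consumers pay 16.6, sellers receive 5.1, Q = 280.2. (Wedge: Pb − Ps = 11.5.)
Burden on consumers: 4.6; on sellers: 6.9. (They sum to 11.5.)
The less price-elastic side of the market bears the larger share of a per-unit tax.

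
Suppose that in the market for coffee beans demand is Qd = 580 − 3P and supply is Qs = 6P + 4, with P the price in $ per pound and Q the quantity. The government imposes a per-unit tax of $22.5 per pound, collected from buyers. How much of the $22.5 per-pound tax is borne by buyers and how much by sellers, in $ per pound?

Buyers bear $15 per pound; sellers bear $7.5 per pound.

Without the tax, 580 − 3P = 6P + 4 gives 9P = 576, so P* = $64 and Q* = 388.
With the tax collected from buyers, demand (in seller-price terms) shifts: Qd = 580 − 3(P + 22.5).
Solving gives Q = 343 with buyers paying $79 and sellers receiving $56.5 (the $22.5 wedge).
Burden on buyers: $15; on sellers: $7.5. (They sum to $22.5.)
The less price-elastic side of the market bears the larger share of a per-unit tax.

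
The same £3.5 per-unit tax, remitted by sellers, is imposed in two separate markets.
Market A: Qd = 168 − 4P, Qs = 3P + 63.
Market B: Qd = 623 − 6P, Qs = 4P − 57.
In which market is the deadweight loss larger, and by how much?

Market B, by £4.2.

Market A: pre-tax P* = £15, Q* = 108; post-tax Q = 102; deadweight loss = £10.5.
Market B: pre-tax P* = £68, Q* = 215; post-tax Q = 206.6; deadweight loss = £14.7.
Difference: £10.5 vs £14.7 → market B is larger by £4.2.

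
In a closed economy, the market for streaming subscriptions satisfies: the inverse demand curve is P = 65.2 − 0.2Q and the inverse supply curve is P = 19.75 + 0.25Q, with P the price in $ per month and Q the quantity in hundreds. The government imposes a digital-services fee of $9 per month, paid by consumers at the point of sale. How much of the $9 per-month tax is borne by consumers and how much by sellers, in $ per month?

Consumers bear $4 per month; sellers bear $5 per month.

Inverting to Q(P) form: Qd = 326 − 5P; Qs = 4P − 79.
Before the tax: set 326 − 5P = 4P − 79 → P* = $45, Q* = 101.
With the tax collected from consumers, demand (in seller-price terms) shifts: Qd = 326 − 5(P + 9).
New equilibrium: consumers pay $49, sellers receive $40, Q = 81. (Wedge: Pb − Ps = 9.)
Burden on consumers: $4; on sellers: $5. (They sum to $9.)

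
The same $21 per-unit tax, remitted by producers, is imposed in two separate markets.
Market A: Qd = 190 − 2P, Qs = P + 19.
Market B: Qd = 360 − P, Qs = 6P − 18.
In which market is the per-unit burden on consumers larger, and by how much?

Market B, by $11.

Market A: pre-tax P* = $57, Q* = 76; post-tax Q = 62; per-unit burden on consumers = $7.
Market B: pre-tax P* = $54, Q* = 306; post-tax Q = 288; per-unit burden on consumers = $18.
Difference: $7 vs $18 → market B is larger by $11.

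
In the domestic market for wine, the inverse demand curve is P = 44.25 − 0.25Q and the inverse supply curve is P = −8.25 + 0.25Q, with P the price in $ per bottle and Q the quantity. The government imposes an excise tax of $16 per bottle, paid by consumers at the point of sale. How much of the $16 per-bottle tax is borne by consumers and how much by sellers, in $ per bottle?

Rewrite in direct form: Qd = 177 − 4P and Qs = 4P + 33.
Before the tax: set 177 − 4P = 4P + 33 → P* = $18, Q* = 105.
With the tax collected from consumers, demand (in seller-price terms) shifts: Qd = 177 − 4(P + 16).
Solving gives Q = 73 with consumers paying $26 and sellers receiving $10 (the $16 wedge).
Burden on consumers: $8; on sellers: $8. (They sum to $16.)
The less price-elastic side of the market bears the larger share of a per-unit tax.

Consumers bear $8 per bottle; sellers bear $8 per bottle.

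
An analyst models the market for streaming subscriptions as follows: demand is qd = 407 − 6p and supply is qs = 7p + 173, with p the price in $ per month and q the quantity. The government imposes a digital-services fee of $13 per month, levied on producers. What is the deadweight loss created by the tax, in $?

Without the tax, 407 − 6p = 7p + 173 gives 13p = 234, so p* = $18 and q* = 299.
With the tax collected from producers, supply shifts: qs = 7(p − 13) + 173.
Solving gives q = 257 with consumers paying $25 and producers receiving $12 (the $13 wedge).
Quantity falls by |ΔQ| = |299 − 257| = 42.
DWL = ½ · t · |ΔQ| = ½ · 13 · 42 = $273.

Deadweight loss = $273.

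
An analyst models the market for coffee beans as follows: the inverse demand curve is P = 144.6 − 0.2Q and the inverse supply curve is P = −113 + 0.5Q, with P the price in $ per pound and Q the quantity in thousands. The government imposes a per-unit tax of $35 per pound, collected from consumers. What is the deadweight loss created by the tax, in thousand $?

Inverting to Q(P) form: Qd = 723 − 5P; Qs = 2P + 226.
Without the tax, 723 − 5P = 2P + 226 gives 7P = 497, so P* = $71 and Q* = 368.
With the tax collected from consumers, demand (in seller-price terms) shifts: Qd = 723 − 5(P + 35).
Solving gives Q = 318 with consumers paying $81 and suppliers receiving $46 (the $35 wedge).
Quantity falls by |ΔQ| = |368 − 318| = 50.
DWL = ½ · t · |ΔQ| = ½ · 35 · 50 = $875.

Deadweight loss = $875 thousand.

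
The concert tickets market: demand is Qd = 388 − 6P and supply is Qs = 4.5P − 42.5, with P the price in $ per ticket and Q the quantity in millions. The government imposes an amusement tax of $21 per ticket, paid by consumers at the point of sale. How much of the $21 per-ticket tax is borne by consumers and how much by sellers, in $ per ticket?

Before the tax: set 388 − 6P = 4.5P − 42.5 → P* = $41, Q* = 142.
With the tax collected from consumers, demand (in seller-price terms) shifts: Qd = 388 − 6(P + 21).
Solving gives Q = 88 with consumers paying $50 and sellers receiving $29 (the $21 wedge).
Burden on consumers: $9; on sellers: $12. (They sum to $21.)

Consumers bear $9 per ticket; sellers bear $12 per ticket.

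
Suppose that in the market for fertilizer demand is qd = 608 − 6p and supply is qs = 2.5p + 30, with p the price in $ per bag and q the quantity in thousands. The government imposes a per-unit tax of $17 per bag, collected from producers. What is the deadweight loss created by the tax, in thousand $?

Before the tax: set 608 − 6p = 2.5p + 30 → p* = $68, q* = 200.
With the tax collected from producers, supply shifts: qs = 2.5(p − 17) + 30.
Solving gives q = 170 with consumers paying $73 and producers receiving $56 (the $17 wedge).
Quantity falls by |ΔQ| = |200 − 170| = 30.
DWL = ½ · t · |ΔQ| = ½ · 17 · 30 = $255.

Deadweight loss = $255 thousand.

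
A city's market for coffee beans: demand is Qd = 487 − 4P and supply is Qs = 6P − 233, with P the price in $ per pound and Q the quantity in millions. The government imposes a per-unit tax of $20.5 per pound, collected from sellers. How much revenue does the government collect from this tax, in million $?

Tax revenue = $3070.9 million.

Before the tax: set 487 − 4P = 6P − 233 → P* = $72, Q* = 199.
With the tax collected from sellers, supply shifts: Qs = 6(P − 20.5) − 233.
Solving gives Q = 149.8 with consumers paying $84.3 and sellers receiving $63.8 (the $20.5 wedge).
Revenue = t · Q = 20.5 · 149.8 = $3070.9.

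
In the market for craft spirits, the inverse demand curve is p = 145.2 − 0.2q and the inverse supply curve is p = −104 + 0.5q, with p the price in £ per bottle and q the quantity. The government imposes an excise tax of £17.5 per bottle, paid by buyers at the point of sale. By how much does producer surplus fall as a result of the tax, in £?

Inverting to q(p) form: qd = 726 − 5p; qs = 2p + 208.
Without the tax, 726 − 5p = 2p + 208 gives 7p = 518, so p* = £74 and q* = 356.
With the tax collected from buyers, demand (in seller-price terms) shifts: qd = 726 − 5(p + 17.5).
Solving gives q = 331 with buyers paying £79 and sellers receiving £61.5 (the £17.5 wedge).
ΔPS is the trapezoid between Q = 331 and Q = 356 of height £12.5: ½ · (356 + 331) · 12.5 = £4293.75.

Producer surplus falls by £4293.75.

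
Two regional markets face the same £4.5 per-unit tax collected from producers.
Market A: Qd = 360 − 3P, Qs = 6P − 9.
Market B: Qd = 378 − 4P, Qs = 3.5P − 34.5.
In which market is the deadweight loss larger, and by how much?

Market A: pre-tax P* = £41, Q* = 237; post-tax Q = 228; deadweight loss = £20.25.
Market B: pre-tax P* = £55, Q* = 158; post-tax Q = 149.6; deadweight loss = £18.9.
Difference: £20.25 vs £18.9 → market A is larger by £1.35.

Market A, by £1.35.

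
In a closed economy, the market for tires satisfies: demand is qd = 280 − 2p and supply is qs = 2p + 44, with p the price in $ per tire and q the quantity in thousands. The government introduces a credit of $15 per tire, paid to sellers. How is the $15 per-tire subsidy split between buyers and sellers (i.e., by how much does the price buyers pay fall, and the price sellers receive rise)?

Buyers gain $7.5 per tire; sellers gain $7.5 per tire.

Without the subsidy, 280 − 2p = 2p + 44 gives 4p = 236, so p* = $59 and q* = 162.
With a per-unit subsidy paid to sellers, each receives p + 15 per unit sold, so supply becomes qs = 2(p + 15) + 44.
Solving gives q = 177 with buyers paying $51.5 and sellers receiving $66.5 (the $15 wedge).
Gain to buyers: $7.5; to sellers: $7.5. (They sum to $15.)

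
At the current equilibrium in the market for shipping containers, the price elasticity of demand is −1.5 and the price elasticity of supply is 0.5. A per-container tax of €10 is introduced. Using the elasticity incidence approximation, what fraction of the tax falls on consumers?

Consumers' share ≈ 0.25.

Incidence ratio: consumers' share ≈ εs / (εs + |εd|) = 0.5 / (0.5 + 1.5) = 0.25.
Supply is the less elastic side, so consumers bear the smaller share.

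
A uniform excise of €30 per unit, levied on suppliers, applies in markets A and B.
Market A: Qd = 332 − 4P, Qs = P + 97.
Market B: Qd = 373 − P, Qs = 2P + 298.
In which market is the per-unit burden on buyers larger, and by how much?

Market B, by €14.

Market A: pre-tax P* = €47, Q* = 144; post-tax Q = 120; per-unit burden on buyers = €6.
Market B: pre-tax P* = €25, Q* = 348; post-tax Q = 328; per-unit burden on buyers = €20.
Difference: €6 vs €20 → market B is larger by €14.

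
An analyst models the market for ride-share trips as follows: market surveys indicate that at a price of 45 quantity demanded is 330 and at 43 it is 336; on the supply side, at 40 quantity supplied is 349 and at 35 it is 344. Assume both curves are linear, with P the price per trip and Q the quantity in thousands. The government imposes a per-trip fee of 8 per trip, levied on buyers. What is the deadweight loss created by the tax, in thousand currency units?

Deadweight loss = 24 thousand.

Demand slope: (336 − 330)/(43 − 45) = -3, so Qd = 465 − 3P.
Supply slope: (344 − 349)/(35 − 40) = 1, so Qs = P + 309.
Without the tax, 465 − 3P = P + 309 gives 4P = 156, so P* = 39 and Q* = 348.
With the tax collected from buyers, demand (in seller-price terms) shifts: Qd = 465 − 3(P + 8).
New equilibrium: buyers pay 41, producers receive 33, Q = 342. (Wedge: Pb − Ps = 8.)
Quantity falls by |ΔQ| = |348 − 342| = 6.
DWL = ½ · t · |ΔQ| = ½ · 8 · 6 = 24.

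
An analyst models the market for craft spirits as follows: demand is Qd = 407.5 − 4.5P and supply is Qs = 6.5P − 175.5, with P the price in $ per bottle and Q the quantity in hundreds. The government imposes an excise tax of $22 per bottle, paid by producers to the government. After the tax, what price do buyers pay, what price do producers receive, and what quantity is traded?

Buyers pay $66; producers receive $44; quantity = 110.5.

Without the tax, 407.5 − 4.5P = 6.5P − 175.5 gives 11P = 583, so P* = $53 and Q* = 169.
With the tax collected from producers, supply shifts: Qs = 6.5(P − 22) − 175.5.
Solving gives Q = 110.5 with buyers paying $66 and producers receiving $44 (the $22 wedge).
The less price-elastic side of the market bears the larger share of a per-unit tax.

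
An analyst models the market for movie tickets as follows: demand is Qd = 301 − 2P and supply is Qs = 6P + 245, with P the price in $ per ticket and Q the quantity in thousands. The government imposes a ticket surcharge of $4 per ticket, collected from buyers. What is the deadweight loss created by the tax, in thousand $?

Without the tax, 301 − 2P = 6P + 245 gives 8P = 56, so P* = $7 and Q* = 287.
With the tax collected from buyers, demand (in seller-price terms) shifts: Qd = 301 − 2(P + 4).
Solving gives Q = 281 with buyers paying $10 and suppliers receiving $6 (the $4 wedge).
Quantity falls by |ΔQ| = |287 − 281| = 6.
DWL = ½ · t · |ΔQ| = ½ · 4 · 6 = $12.

Deadweight loss = $12 thousand.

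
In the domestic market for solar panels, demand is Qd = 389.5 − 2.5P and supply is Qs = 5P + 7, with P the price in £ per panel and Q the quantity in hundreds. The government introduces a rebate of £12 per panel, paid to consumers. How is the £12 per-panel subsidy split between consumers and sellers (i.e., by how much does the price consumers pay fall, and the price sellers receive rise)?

Without the subsidy, 389.5 − 2.5P = 5P + 7 gives 7.5P = 382.5, so P* = £51 and Q* = 262.
With a per-unit subsidy paid to consumers, each effectively pays P − 12, so demand becomes Qd = 389.5 − 2.5(P − 12).
Solving gives Q = 282 with consumers paying £43 and sellers receiving £55 (the £12 wedge).
Gain to consumers: £8; to sellers: £4. (They sum to £12.)

Consumers gain £8 per panel; sellers gain £4 per panel.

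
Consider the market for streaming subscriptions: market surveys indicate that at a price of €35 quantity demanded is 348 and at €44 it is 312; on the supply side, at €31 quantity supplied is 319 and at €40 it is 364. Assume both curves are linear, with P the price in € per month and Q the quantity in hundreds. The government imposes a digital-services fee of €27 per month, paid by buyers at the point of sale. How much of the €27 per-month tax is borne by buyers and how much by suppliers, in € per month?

Buyers bear €15 per month; suppliers bear €12 per month.

Demand slope: (312 − 348)/(44 − 35) = -4, so Qd = 488 − 4P.
Supply slope: (364 − 319)/(40 − 31) = 5, so Qs = 5P + 164.
Before the tax: set 488 − 4P = 5P + 164 → P* = €36, Q* = 344.
With the tax collected from buyers, demand (in seller-price terms) shifts: Qd = 488 − 4(P + 27).
New equilibrium: buyers pay €51, suppliers receive €24, Q = 284. (Wedge: Pb − Ps = 27.)
Burden on buyers: €15; on suppliers: €12. (They sum to €27.)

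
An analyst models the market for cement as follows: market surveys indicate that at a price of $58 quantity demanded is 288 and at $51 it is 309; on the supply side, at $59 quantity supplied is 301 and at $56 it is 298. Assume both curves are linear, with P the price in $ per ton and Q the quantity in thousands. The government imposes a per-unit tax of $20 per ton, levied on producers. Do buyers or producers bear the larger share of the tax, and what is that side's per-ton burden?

Producers bear the larger share: $15 per ton.

Demand slope: (309 − 288)/(51 − 58) = -3, so Qd = 462 − 3P.
Supply slope: (298 − 301)/(56 − 59) = 1, so Qs = P + 242.
Before the tax: set 462 − 3P = P + 242 → P* = $55, Q* = 297.
With the tax collected from producers, supply shifts: Qs = (P − 20) + 242.
New equilibrium: buyers pay $60, producers receive $40, Q = 282. (Wedge: Pb − Ps = 20.)
Per-ton burden: buyers $5, producers $15.
Producers take the larger share because supply is less price-elastic here (demand slope 3 vs supply slope 1).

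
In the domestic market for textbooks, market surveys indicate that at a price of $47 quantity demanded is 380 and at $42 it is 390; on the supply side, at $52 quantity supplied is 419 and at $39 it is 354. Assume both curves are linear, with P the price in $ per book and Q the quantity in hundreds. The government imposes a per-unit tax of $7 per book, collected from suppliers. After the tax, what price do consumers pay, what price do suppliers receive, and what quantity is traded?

Demand slope: (390 − 380)/(42 − 47) = -2, so Qd = 474 − 2P.
Supply slope: (354 − 419)/(39 − 52) = 5, so Qs = 5P + 159.
Before the tax: set 474 − 2P = 5P + 159 → P* = $45, Q* = 384.
With the tax collected from suppliers, supply shifts: Qs = 5(P − 7) + 159.
Solving gives Q = 374 with consumers paying $50 and suppliers receiving $43 (the $7 wedge).
The less price-elastic side of the market bears the larger share of a per-unit tax.

Consumers pay $50; suppliers receive $43; quantity = 374.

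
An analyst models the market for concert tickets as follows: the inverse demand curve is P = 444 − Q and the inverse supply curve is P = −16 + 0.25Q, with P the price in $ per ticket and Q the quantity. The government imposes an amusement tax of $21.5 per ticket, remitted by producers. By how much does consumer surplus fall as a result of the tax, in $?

Consumer surplus falls by $6181.68.

Rewrite in direct form: Qd = 444 − P and Qs = 4P + 64.
Before the tax: set 444 − P = 4P + 64 → P* = $76, Q* = 368.
With the tax collected from producers, supply shifts: Qs = 4(P − 21.5) + 64.
New equilibrium: buyers pay $93.2, producers receive $71.7, Q = 350.8. (Wedge: Pb − Ps = 21.5.)
ΔCS is the trapezoid between Q = 350.8 and Q = 368 of height $17.2: ½ · (368 + 350.8) · 17.2 = $6181.68.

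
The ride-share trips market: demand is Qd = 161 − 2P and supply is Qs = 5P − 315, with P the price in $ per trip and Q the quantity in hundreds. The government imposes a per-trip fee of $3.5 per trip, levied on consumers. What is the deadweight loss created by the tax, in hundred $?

Deadweight loss = $8.75 hundred.

Without the tax, 161 − 2P = 5P − 315 gives 7P = 476, so P* = $68 and Q* = 25.
With the tax collected from consumers, demand (in seller-price terms) shifts: Qd = 161 − 2(P + 3.5).
Solving gives Q = 20 with consumers paying $70.5 and sellers receiving $67 (the $3.5 wedge).
Quantity falls by |ΔQ| = |25 − 20| = 5.
DWL = ½ · t · |ΔQ| = ½ · 3.5 · 5 = $8.75.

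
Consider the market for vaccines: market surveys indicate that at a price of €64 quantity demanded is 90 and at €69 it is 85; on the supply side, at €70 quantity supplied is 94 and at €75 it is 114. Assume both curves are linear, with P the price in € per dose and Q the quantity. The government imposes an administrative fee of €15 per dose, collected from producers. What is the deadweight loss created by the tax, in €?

Demand slope: (85 − 90)/(69 − 64) = -1, so Qd = 154 − P.
Supply slope: (114 − 94)/(75 − 70) = 4, so Qs = 4P − 186.
Without the tax, 154 − P = 4P − 186 gives 5P = 340, so P* = €68 and Q* = 86.
With the tax collected from producers, supply shifts: Qs = 4(P − 15) − 186.
New equilibrium: consumers pay €80, producers receive €65, Q = 74. (Wedge: Pb − Ps = 15.)
Quantity falls by |ΔQ| = |86 − 74| = 12.
DWL = ½ · t · |ΔQ| = ½ · 15 · 12 = €90.

Deadweight loss = €90.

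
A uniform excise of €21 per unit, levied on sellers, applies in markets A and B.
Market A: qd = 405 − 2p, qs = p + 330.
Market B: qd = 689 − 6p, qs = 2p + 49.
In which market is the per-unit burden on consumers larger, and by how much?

Market A: pre-tax p* = €25, q* = 355; post-tax q = 341; per-unit burden on consumers = €7.
Market B: pre-tax p* = €80, q* = 209; post-tax q = 177.5; per-unit burden on consumers = €5.25.
Difference: €7 vs €5.25 → market A is larger by €1.75.

Market A, by €1.75.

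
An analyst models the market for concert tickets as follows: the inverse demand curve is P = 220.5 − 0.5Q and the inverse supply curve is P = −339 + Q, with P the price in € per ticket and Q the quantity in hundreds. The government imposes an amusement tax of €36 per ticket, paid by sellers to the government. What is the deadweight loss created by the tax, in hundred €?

Rewrite in direct form: Qd = 441 − 2P and Qs = P + 339.
Without the tax, 441 − 2P = P + 339 gives 3P = 102, so P* = €34 and Q* = 373.
With the tax collected from sellers, supply shifts: Qs = (P − 36) + 339.
Solving gives Q = 349 with buyers paying €46 and sellers receiving €10 (the €36 wedge).
Quantity falls by |ΔQ| = |373 − 349| = 24.
DWL = ½ · t · |ΔQ| = ½ · 36 · 24 = €432.

Deadweight loss = €432 hundred.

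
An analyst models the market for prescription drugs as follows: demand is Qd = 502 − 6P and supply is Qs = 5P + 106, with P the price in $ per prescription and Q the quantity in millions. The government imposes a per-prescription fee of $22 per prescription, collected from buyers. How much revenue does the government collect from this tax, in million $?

Before the tax: set 502 − 6P = 5P + 106 → P* = $36, Q* = 286.
With the tax collected from buyers, demand (in seller-price terms) shifts: Qd = 502 − 6(P + 22).
New equilibrium: buyers pay $46, producers receive $24, Q = 226. (Wedge: Pb − Ps = 22.)
Revenue = t · Q = 22 · 226 = $4972.

Tax revenue = $4972 million.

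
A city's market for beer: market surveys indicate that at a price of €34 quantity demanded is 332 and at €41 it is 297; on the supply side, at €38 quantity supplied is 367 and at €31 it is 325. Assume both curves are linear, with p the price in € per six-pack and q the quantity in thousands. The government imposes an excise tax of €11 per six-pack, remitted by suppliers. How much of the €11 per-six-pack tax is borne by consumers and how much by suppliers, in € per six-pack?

Demand slope: (297 − 332)/(41 − 34) = -5, so qd = 502 − 5p.
Supply slope: (325 − 367)/(31 − 38) = 6, so qs = 6p + 139.
Without the tax, 502 − 5p = 6p + 139 gives 11p = 363, so p* = €33 and q* = 337.
With the tax collected from suppliers, supply shifts: qs = 6(p − 11) + 139.
New equilibrium: consumers pay €39, suppliers receive €28, q = 307. (Wedge: pb − ps = 11.)
Burden on consumers: €6; on suppliers: €5. (They sum to €11.)

Consumers bear €6 per six-pack; suppliers bear €5 per six-pack.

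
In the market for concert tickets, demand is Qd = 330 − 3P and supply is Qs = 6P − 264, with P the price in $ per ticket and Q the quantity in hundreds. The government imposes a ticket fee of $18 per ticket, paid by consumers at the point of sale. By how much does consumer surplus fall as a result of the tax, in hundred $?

Consumer surplus falls by $1368 hundred.

Before the tax: set 330 − 3P = 6P − 264 → P* = $66, Q* = 132.
With the tax collected from consumers, demand (in seller-price terms) shifts: Qd = 330 − 3(P + 18).
New equilibrium: consumers pay $78, sellers receive $60, Q = 96. (Wedge: Pb − Ps = 18.)
ΔCS is the trapezoid between Q = 96 and Q = 132 of height $12: ½ · (132 + 96) · 12 = $1368.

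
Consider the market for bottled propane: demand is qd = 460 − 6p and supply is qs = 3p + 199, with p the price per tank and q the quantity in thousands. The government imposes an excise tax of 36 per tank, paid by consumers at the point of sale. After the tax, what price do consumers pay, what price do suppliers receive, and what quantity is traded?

Before the tax: set 460 − 6p = 3p + 199 → p* = 29, q* = 286.
With the tax collected from consumers, demand (in seller-price terms) shifts: qd = 460 − 6(p + 36).
Solving gives q = 214 with consumers paying 41 and suppliers receiving 5 (the 36 wedge).

Consumers pay 41; suppliers receive 5; quantity = 214.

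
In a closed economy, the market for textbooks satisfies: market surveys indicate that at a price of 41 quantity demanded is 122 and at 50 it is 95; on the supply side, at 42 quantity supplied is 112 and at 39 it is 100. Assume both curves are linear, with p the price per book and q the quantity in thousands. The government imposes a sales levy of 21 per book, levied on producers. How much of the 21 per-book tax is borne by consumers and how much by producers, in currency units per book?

Consumers bear 12 per book; producers bear 9 per book.

Demand slope: (95 − 122)/(50 − 41) = -3, so qd = 245 − 3p.
Supply slope: (100 − 112)/(39 − 42) = 4, so qs = 4p − 56.
Before the tax: set 245 − 3p = 4p − 56 → p* = 43, q* = 116.
With the tax collected from producers, supply shifts: qs = 4(p − 21) − 56.
New equilibrium: consumers pay 55, producers receive 34, q = 80. (Wedge: pb − ps = 21.)
Burden on consumers: 12; on producers: 9. (They sum to 21.)
The less price-elastic side of the market bears the larger share of a per-unit tax.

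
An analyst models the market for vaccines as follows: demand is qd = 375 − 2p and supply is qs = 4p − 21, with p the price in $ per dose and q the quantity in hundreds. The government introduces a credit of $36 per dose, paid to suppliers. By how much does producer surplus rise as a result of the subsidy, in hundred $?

Producer surplus rises by $3204 hundred.

Before the subsidy: set 375 − 2p = 4p − 21 → p* = $66, q* = 243.
With a per-unit subsidy paid to suppliers, each receives p + 36 per unit sold, so supply becomes qs = 4(p + 36) − 21.
New equilibrium: consumers pay $42, suppliers receive $78, q = 291. (Wedge: pb − ps = −36.)
ΔPS is the trapezoid between Q = 291 and Q = 243 of height $12: ½ · (243 + 291) · 12 = $3204.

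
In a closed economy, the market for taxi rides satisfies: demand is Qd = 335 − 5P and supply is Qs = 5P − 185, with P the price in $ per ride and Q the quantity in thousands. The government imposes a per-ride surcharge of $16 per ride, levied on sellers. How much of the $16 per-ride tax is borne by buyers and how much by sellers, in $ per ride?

Without the tax, 335 − 5P = 5P − 185 gives 10P = 520, so P* = $52 and Q* = 75.
With the tax collected from sellers, supply shifts: Qs = 5(P − 16) − 185.
New equilibrium: buyers pay $60, sellers receive $44, Q = 35. (Wedge: Pb − Ps = 16.)
Burden on buyers: $8; on sellers: $8. (They sum to $16.)

Buyers bear $8 per ride; sellers bear $8 per ride.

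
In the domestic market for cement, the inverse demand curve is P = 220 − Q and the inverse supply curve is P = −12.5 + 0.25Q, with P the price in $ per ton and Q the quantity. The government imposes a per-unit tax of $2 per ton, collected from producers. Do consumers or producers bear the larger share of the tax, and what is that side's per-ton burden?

Consumers bear the larger share: $1.6 per ton.

Rewrite in direct form: Qd = 220 − P and Qs = 4P + 50.
Before the tax: set 220 − P = 4P + 50 → P* = $34, Q* = 186.
With the tax collected from producers, supply shifts: Qs = 4(P − 2) + 50.
New equilibrium: consumers pay $35.6, producers receive $33.6, Q = 184.4. (Wedge: Pb − Ps = 2.)
Per-ton burden: consumers $1.6, producers $0.4.
Consumers take the larger share because demand is less price-elastic here (demand slope 1 vs supply slope 4).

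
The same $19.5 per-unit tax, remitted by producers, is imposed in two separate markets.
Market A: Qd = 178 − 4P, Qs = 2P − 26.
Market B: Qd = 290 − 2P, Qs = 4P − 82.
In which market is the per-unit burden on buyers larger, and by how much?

Market A: pre-tax P* = $34, Q* = 42; post-tax Q = 16; per-unit burden on buyers = $6.5.
Market B: pre-tax P* = $62, Q* = 166; post-tax Q = 140; per-unit burden on buyers = $13.
Difference: $6.5 vs $13 → market B is larger by $6.5.

Market B, by $6.5.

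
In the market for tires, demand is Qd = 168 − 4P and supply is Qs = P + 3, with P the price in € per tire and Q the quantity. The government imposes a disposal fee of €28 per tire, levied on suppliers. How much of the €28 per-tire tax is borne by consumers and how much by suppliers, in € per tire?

Consumers bear €5.6 per tire; suppliers bear €22.4 per tire.

Before the tax: set 168 − 4P = P + 3 → P* = €33, Q* = 36.
With the tax collected from suppliers, supply shifts: Qs = (P − 28) + 3.
New equilibrium: consumers pay €38.6, suppliers receive €10.6, Q = 13.6. (Wedge: Pb − Ps = 28.)
Burden on consumers: €5.6; on suppliers: €22.4. (They sum to €28.)
The less price-elastic side of the market bears the larger share of a per-unit tax.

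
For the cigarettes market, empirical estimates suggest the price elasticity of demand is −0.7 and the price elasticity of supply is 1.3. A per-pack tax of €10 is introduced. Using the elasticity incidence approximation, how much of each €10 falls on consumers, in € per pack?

Incidence ratio: consumers' share ≈ εs / (εs + |εd|) = 1.3 / (1.3 + 0.7) = 0.65.
So consumers bear ≈ 0.65 × €10 = €6.5; suppliers bear €3.5.

Consumers bear ≈ €6.5 per pack.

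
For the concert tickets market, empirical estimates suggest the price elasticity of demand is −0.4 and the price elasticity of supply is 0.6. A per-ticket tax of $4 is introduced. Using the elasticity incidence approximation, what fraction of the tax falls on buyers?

Buyers' share ≈ 0.6.

Incidence ratio: buyers' share ≈ εs / (εs + |εd|) = 0.6 / (0.6 + 0.4) = 0.6.
Supply is the more elastic side, so buyers bear the larger share.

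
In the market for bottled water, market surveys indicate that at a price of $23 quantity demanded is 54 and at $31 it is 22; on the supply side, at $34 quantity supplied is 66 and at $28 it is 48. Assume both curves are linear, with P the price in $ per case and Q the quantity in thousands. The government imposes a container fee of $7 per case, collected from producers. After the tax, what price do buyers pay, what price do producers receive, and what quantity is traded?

Buyers pay $29; producers receive $22; quantity = 30.

Demand slope: (22 − 54)/(31 − 23) = -4, so Qd = 146 − 4P.
Supply slope: (48 − 66)/(28 − 34) = 3, so Qs = 3P − 36.
Before the tax: set 146 − 4P = 3P − 36 → P* = $26, Q* = 42.
With the tax collected from producers, supply shifts: Qs = 3(P − 7) − 36.
Solving gives Q = 30 with buyers paying $29 and producers receiving $22 (the $7 wedge).
The less price-elastic side of the market bears the larger share of a per-unit tax.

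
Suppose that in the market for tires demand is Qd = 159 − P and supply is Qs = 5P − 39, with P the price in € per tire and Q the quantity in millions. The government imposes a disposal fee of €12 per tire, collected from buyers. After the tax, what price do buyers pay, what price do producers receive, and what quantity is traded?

Before the tax: set 159 − P = 5P − 39 → P* = €33, Q* = 126.
With the tax collected from buyers, demand (in seller-price terms) shifts: Qd = 159 − (P + 12).
Solving gives Q = 116 with buyers paying €43 and producers receiving €31 (the €12 wedge).
The less price-elastic side of the market bears the larger share of a per-unit tax.

Buyers pay €43; producers receive €31; quantity = 116.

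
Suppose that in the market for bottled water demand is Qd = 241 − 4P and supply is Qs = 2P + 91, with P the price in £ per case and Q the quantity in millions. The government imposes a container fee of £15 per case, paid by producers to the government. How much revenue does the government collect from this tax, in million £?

Before the tax: set 241 − 4P = 2P + 91 → P* = £25, Q* = 141.
With the tax collected from producers, supply shifts: Qs = 2(P − 15) + 91.
New equilibrium: consumers pay £30, producers receive £15, Q = 121. (Wedge: Pb − Ps = 15.)
Revenue = t · Q = 15 · 121 = £1815.

Tax revenue = £1815 million.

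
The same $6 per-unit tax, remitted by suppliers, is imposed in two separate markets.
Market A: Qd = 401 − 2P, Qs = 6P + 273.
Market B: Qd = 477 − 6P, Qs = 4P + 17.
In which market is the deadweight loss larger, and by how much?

Market A: pre-tax P* = $16, Q* = 369; post-tax Q = 360; deadweight loss = $27.
Market B: pre-tax P* = $46, Q* = 201; post-tax Q = 186.6; deadweight loss = $43.2.
Difference: $27 vs $43.2 → market B is larger by $16.2.

Market B, by $16.2.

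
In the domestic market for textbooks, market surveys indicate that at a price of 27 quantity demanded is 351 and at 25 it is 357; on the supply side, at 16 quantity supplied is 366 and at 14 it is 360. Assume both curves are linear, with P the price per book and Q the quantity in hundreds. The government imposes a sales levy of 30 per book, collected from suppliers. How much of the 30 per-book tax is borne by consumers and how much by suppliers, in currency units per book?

Consumers bear 15 per book; suppliers bear 15 per book.

Demand slope: (357 − 351)/(25 − 27) = -3, so Qd = 432 − 3P.
Supply slope: (360 − 366)/(14 − 16) = 3, so Qs = 3P + 318.
Before the tax: set 432 − 3P = 3P + 318 → P* = 19, Q* = 375.
With the tax collected from suppliers, supply shifts: Qs = 3(P − 30) + 318.
New equilibrium: consumers pay 34, suppliers receive 4, Q = 330. (Wedge: Pb − Ps = 30.)
Burden on consumers: 15; on suppliers: 15. (They sum to 30.)
The less price-elastic side of the market bears the larger share of a per-unit tax.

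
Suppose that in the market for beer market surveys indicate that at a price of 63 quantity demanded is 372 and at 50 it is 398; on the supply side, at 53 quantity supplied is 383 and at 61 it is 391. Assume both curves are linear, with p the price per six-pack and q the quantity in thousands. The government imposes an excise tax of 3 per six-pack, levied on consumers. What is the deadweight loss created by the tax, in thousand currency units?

Demand slope: (398 − 372)/(50 − 63) = -2, so qd = 498 − 2p.
Supply slope: (391 − 383)/(61 − 53) = 1, so qs = p + 330.
Without the tax, 498 − 2p = p + 330 gives 3p = 168, so p* = 56 and q* = 386.
With the tax collected from consumers, demand (in seller-price terms) shifts: qd = 498 − 2(p + 3).
Solving gives q = 384 with consumers paying 57 and sellers receiving 54 (the 3 wedge).
Quantity falls by |ΔQ| = |386 − 384| = 2.
DWL = ½ · t · |ΔQ| = ½ · 3 · 2 = 3.

Deadweight loss = 3 thousand.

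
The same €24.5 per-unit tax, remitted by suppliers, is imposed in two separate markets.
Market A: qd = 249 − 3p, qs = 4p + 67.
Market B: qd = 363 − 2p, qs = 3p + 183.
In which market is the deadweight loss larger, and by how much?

Market A: pre-tax p* = €26, q* = 171; post-tax q = 129; deadweight loss = €514.5.
Market B: pre-tax p* = €36, q* = 291; post-tax q = 261.6; deadweight loss = €360.15.
Difference: €514.5 vs €360.15 → market A is larger by €154.35.

Market A, by €154.35.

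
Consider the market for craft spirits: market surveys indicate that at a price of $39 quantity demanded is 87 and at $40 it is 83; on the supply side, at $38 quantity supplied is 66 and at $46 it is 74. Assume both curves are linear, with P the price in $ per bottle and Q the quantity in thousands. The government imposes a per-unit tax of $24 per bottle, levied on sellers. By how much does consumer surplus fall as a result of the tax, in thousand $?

Consumer surplus falls by $294.72 thousand.

Demand slope: (83 − 87)/(40 − 39) = -4, so Qd = 243 − 4P.
Supply slope: (74 − 66)/(46 − 38) = 1, so Qs = P + 28.
Without the tax, 243 − 4P = P + 28 gives 5P = 215, so P* = $43 and Q* = 71.
With the tax collected from sellers, supply shifts: Qs = (P − 24) + 28.
New equilibrium: buyers pay $47.8, sellers receive $23.8, Q = 51.8. (Wedge: Pb − Ps = 24.)
ΔCS is the trapezoid between Q = 51.8 and Q = 71 of height $4.8: ½ · (71 + 51.8) · 4.8 = $294.72.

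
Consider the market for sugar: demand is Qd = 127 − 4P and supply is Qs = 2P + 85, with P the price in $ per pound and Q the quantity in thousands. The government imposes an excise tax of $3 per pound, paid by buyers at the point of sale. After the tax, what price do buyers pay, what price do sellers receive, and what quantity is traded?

Without the tax, 127 − 4P = 2P + 85 gives 6P = 42, so P* = $7 and Q* = 99.
With the tax collected from buyers, demand (in seller-price terms) shifts: Qd = 127 − 4(P + 3).
Solving gives Q = 95 with buyers paying $8 and sellers receiving $5 (the $3 wedge).

Buyers pay $8; sellers receive $5; quantity = 95.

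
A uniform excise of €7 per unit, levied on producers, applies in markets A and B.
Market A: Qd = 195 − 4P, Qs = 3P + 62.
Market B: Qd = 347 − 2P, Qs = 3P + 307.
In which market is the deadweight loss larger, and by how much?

Market A, by €12.6.

Market A: pre-tax P* = €19, Q* = 119; post-tax Q = 107; deadweight loss = €42.
Market B: pre-tax P* = €8, Q* = 331; post-tax Q = 322.6; deadweight loss = €29.4.
Difference: €42 vs €29.4 → market A is larger by €12.6.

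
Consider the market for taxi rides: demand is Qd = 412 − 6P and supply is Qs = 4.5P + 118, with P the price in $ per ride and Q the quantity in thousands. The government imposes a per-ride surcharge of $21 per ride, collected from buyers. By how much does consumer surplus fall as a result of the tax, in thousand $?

Consumer surplus falls by $1953 thousand.

Before the tax: set 412 − 6P = 4.5P + 118 → P* = $28, Q* = 244.
With the tax collected from buyers, demand (in seller-price terms) shifts: Qd = 412 − 6(P + 21).
New equilibrium: buyers pay $37, suppliers receive $16, Q = 190. (Wedge: Pb − Ps = 21.)
ΔCS is the trapezoid between Q = 190 and Q = 244 of height $9: ½ · (244 + 190) · 9 = $1953.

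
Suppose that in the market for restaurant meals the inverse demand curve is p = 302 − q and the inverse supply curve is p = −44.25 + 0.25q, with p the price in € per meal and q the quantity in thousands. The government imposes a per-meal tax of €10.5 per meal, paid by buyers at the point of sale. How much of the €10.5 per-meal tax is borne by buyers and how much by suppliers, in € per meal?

Rewrite in direct form: qd = 302 − p and qs = 4p + 177.
Before the tax: set 302 − p = 4p + 177 → p* = €25, q* = 277.
With the tax collected from buyers, demand (in seller-price terms) shifts: qd = 302 − (p + 10.5).
New equilibrium: buyers pay €33.4, suppliers receive €22.9, q = 268.6. (Wedge: pb − ps = 10.5.)
Burden on buyers: €8.4; on suppliers: €2.1. (They sum to €10.5.)
The less price-elastic side of the market bears the larger share of a per-unit tax.

Buyers bear €8.4 per meal; suppliers bear €2.1 per meal.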